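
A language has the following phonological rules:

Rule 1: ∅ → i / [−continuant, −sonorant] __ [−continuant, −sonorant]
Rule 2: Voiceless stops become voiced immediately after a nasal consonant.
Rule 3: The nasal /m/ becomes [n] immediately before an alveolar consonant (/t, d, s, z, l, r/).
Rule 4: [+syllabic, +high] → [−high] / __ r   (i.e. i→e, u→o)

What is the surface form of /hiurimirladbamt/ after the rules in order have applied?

hiorimerladiband

Rule 1 (stop-cluster i-epenthesis): /d/ and /b/ form a stop–stop cluster, so [i] is inserted between them. /hiurimirladbamt/ → hiurimirladibamt.
Rule 2 (post-nasal voicing): /t/ is a voiceless stop immediately after the nasal /m/, so it voices to [d]. /hiurimirladibamt/ → hiurimirladibamd.
Rule 3 (nasal place assimilation): /m/ precedes the alveolar consonant /d/, so it assimilates in place to [n]. /hiurimirladibamd/ → hiurimirladiband.
Rule 4 (pre-rhotic lowering): /u/ is a high vowel immediately before /r/, so it lowers to [o]. /i/ is a high vowel immediately before /r/, so it lowers to [e]. /hiurimirladiband/ → hiorimerladiband.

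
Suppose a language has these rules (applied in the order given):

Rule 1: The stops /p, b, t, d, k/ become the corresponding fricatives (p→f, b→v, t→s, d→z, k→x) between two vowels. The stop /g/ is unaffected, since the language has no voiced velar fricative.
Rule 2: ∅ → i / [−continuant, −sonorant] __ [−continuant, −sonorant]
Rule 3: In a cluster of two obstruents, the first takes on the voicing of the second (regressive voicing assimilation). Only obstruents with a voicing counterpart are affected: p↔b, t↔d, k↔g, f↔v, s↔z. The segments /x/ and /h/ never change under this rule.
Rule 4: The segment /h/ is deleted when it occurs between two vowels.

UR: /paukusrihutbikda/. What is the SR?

pauxusriutibikida

Rule 1 (intervocalic spirantization): /k/ is a stop between vowels /u/ and /u/, so it spirantizes to the fricative [x]. /paukusrihutbikda/ → pauxusrihutbikda.
Rule 2 (stop-cluster i-epenthesis): /t/ and /b/ form a stop–stop cluster, so [i] is inserted between them. /k/ and /d/ form a stop–stop cluster, so [i] is inserted between them. /pauxusrihutbikda/ → pauxusrihutibikida.
Rule 3 (regressive voicing assimilation): no segment meets the environment; /pauxusrihutibikida/ is unchanged.
Rule 4 (intervocalic h-deletion): /h/ occurs between vowels /i/ and /u/, so it deletes. /pauxusrihutibikida/ → pauxusriutibikida.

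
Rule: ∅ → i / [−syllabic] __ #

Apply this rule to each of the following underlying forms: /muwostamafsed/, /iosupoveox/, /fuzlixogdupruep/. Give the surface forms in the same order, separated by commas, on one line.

muwostamafsedi, iosupoveoxi, fuzlixogdupruepi

/muwostamafsed/: the form ends in the consonant /d/, so [i] is inserted word-finally. → [muwostamafsedi].
/iosupoveox/: the form ends in the consonant /x/, so [i] is inserted word-finally. → [iosupoveoxi].
/fuzlixogdupruep/: the form ends in the consonant /p/, so [i] is inserted word-finally. → [fuzlixogdupruepi].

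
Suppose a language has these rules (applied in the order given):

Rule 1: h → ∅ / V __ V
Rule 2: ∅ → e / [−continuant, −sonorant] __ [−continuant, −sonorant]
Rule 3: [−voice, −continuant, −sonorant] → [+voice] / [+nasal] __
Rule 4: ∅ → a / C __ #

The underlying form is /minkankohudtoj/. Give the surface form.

mingangoudetoja

Rule 1 (intervocalic h-deletion): /h/ occurs between vowels /o/ and /u/, so it deletes. /minkankohudtoj/ → minkankoudtoj.
Rule 2 (stop-cluster e-epenthesis): /d/ and /t/ form a stop–stop cluster, so [e] is inserted between them. /minkankoudtoj/ → minkankoudetoj.
Rule 3 (post-nasal voicing): /k/ is a voiceless stop immediately after the nasal /n/, so it voices to [g]. /k/ is a voiceless stop immediately after the nasal /n/, so it voices to [g]. /minkankoudetoj/ → mingangoudetoj.
Rule 4 (final a-epenthesis): the form ends in the consonant /j/, so [a] is inserted word-finally. /mingangoudetoj/ → mingangoudetoja.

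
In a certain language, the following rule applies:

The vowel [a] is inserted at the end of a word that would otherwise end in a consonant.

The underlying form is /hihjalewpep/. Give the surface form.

hihjalewpepa

the form ends in the consonant /p/, so [a] is inserted word-finally.
Surface form: [hihjalewpepa].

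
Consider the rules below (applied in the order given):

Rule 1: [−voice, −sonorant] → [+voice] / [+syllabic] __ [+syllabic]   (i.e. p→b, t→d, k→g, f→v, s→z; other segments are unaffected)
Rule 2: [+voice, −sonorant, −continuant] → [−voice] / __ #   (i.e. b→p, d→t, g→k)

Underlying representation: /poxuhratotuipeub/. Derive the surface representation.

poxuhradoduibeup

Rule 1 (intervocalic voicing): /t/ is a voiceless obstruent between vowels /a/ and /o/, so it voices to [d]. /t/ is a voiceless obstruent between vowels /o/ and /u/, so it voices to [d]. /p/ is a voiceless obstruent between vowels /i/ and /e/, so it voices to [b]. /poxuhratotuipeub/ → poxuhradoduibeub.
Rule 2 (final devoicing): /b/ is a voiced stop in word-final position, so it devoices to [p]. /poxuhradoduibeub/ → poxuhradoduibeup.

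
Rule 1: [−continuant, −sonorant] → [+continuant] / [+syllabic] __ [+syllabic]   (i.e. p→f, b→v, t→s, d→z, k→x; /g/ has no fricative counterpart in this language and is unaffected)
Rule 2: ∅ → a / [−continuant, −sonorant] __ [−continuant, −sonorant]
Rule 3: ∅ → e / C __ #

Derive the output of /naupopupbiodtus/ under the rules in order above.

naufofupabiodatuse

Rule 1 (intervocalic spirantization): /p/ is a stop between vowels /u/ and /o/, so it spirantizes to the fricative [f]. /p/ is a stop between vowels /o/ and /u/, so it spirantizes to the fricative [f]. /naupopupbiodtus/ → naufofupbiodtus.
Rule 2 (stop-cluster a-epenthesis): /p/ and /b/ form a stop–stop cluster, so [a] is inserted between them. /d/ and /t/ form a stop–stop cluster, so [a] is inserted between them. /naufofupbiodtus/ → naufofupabiodatus.
Rule 3 (final e-epenthesis): the form ends in the consonant /s/, so [e] is inserted word-finally. /naufofupabiodatus/ → naufofupabiodatuse.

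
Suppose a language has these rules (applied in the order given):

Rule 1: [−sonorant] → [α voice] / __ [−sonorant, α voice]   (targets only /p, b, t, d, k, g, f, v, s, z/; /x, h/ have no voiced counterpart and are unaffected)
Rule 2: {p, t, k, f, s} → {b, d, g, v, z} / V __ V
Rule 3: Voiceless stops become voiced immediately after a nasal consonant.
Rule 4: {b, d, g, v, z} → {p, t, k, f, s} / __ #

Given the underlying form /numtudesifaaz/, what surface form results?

numdudezivaas

Rule 1 (regressive voicing assimilation): no segment meets the environment; /numtudesifaaz/ is unchanged.
Rule 2 (intervocalic voicing): /s/ is a voiceless obstruent between vowels /e/ and /i/, so it voices to [z]. /f/ is a voiceless obstruent between vowels /i/ and /a/, so it voices to [v]. /numtudesifaaz/ → numtudezivaaz.
Rule 3 (post-nasal voicing): /t/ is a voiceless stop immediately after the nasal /m/, so it voices to [d]. /numtudezivaaz/ → numdudezivaaz.
Rule 4 (final devoicing): /z/ is a voiced obstruent in word-final position, so it devoices to [s]. /numdudezivaaz/ → numdudezivaas.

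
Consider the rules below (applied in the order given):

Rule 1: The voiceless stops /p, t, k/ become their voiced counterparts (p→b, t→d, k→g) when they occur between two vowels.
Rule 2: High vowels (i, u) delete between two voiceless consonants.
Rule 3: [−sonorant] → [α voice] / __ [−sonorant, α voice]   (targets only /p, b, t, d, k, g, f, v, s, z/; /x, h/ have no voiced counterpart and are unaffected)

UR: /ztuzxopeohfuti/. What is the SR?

stusxobeohfudi

Rule 1 (intervocalic voicing): /p/ is a voiceless stop between vowels /o/ and /e/, so it voices to [b]. /t/ is a voiceless stop between vowels /u/ and /i/, so it voices to [d]. /ztuzxopeohfuti/ → ztuzxobeohfudi.
Rule 2 (high vowel syncope): no segment meets the environment; /ztuzxobeohfudi/ is unchanged.
Rule 3 (regressive voicing assimilation): /z/ precedes the voiceless obstruent /t/, so it devoices to [s] by assimilation. /z/ precedes the voiceless obstruent /x/, so it devoices to [s] by assimilation. /ztuzxobeohfudi/ → stusxobeohfudi.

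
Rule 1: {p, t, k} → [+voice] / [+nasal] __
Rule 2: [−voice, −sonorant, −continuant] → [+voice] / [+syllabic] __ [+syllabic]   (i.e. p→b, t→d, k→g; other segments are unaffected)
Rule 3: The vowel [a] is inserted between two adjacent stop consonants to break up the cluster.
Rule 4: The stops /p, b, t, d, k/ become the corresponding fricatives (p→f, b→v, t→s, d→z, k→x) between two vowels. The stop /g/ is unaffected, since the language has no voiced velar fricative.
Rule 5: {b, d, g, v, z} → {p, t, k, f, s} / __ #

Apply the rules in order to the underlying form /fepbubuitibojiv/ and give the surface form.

Rule 1 (post-nasal voicing): no segment meets the environment; /fepbubuitibojiv/ is unchanged.
Rule 2 (intervocalic voicing): /t/ is a voiceless stop between vowels /i/ and /i/, so it voices to [d]. /fepbubuitibojiv/ → fepbubuidibojiv.
Rule 3 (stop-cluster a-epenthesis): /p/ and /b/ form a stop–stop cluster, so [a] is inserted between them. /fepbubuidibojiv/ → fepabubuidibojiv.
Rule 4 (intervocalic spirantization): /p/ is a stop between vowels /e/ and /a/, so it spirantizes to the fricative [f]. /b/ is a stop between vowels /a/ and /u/, so it spirantizes to the fricative [v]. /b/ is a stop between vowels /u/ and /u/, so it spirantizes to the fricative [v]. /d/ is a stop between vowels /i/ and /i/, so it spirantizes to the fricative [z]. /b/ is a stop between vowels /i/ and /o/, so it spirantizes to the fricative [v]. /fepabubuidibojiv/ → fefavuvuizivojiv.
Rule 5 (final devoicing): /v/ is a voiced obstruent in word-final position, so it devoices to [f]. /fefavuvuizivojiv/ → fefavuvuizivojif.

fefavuvuizivojif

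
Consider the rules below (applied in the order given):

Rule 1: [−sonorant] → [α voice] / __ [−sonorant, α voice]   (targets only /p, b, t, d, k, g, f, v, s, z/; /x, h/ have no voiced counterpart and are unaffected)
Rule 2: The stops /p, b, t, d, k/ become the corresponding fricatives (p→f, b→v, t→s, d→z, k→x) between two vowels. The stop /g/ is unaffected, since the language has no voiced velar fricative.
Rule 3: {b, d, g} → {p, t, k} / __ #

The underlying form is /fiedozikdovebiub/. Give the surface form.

Rule 1 (regressive voicing assimilation): /k/ precedes the voiced obstruent /d/, so it voices to [g] by assimilation. /fiedozikdovebiub/ → fiedozigdovebiub.
Rule 2 (intervocalic spirantization): /d/ is a stop between vowels /e/ and /o/, so it spirantizes to the fricative [z]. /b/ is a stop between vowels /e/ and /i/, so it spirantizes to the fricative [v]. /fiedozigdovebiub/ → fiezozigdoveviub.
Rule 3 (final devoicing): /b/ is a voiced stop in word-final position, so it devoices to [p]. /fiezozigdoveviub/ → fiezozigdoveviup.

fiezozigdoveviup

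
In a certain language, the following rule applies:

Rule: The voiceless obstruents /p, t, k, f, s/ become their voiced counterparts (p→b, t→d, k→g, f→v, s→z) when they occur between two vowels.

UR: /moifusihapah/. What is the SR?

/f/ is a voiceless obstruent between vowels /i/ and /u/, so it voices to [v].
/s/ is a voiceless obstruent between vowels /u/ and /i/, so it voices to [z].
/p/ is a voiceless obstruent between vowels /a/ and /a/, so it voices to [b].
Surface form: [moivuzihabah].

moivuzihabah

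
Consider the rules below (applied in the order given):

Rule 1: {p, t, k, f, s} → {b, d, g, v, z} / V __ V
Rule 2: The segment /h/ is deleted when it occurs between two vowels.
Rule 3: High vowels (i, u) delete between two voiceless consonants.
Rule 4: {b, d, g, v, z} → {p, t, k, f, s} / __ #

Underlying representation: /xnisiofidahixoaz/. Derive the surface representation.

Rule 1 (intervocalic voicing): /s/ is a voiceless obstruent between vowels /i/ and /i/, so it voices to [z]. /f/ is a voiceless obstruent between vowels /o/ and /i/, so it voices to [v]. /xnisiofidahixoaz/ → xniziovidahixoaz.
Rule 2 (intervocalic h-deletion): /h/ occurs between vowels /a/ and /i/, so it deletes. /xniziovidahixoaz/ → xniziovidaixoaz.
Rule 3 (high vowel syncope): no segment meets the environment; /xniziovidaixoaz/ is unchanged.
Rule 4 (final devoicing): /z/ is a voiced obstruent in word-final position, so it devoices to [s]. /xniziovidaixoaz/ → xniziovidaixoas.

xniziovidaixoas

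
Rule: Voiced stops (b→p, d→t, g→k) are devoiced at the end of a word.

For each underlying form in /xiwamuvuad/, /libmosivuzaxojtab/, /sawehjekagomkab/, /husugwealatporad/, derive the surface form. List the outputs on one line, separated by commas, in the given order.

/xiwamuvuad/: /d/ is a voiced stop in word-final position, so it devoices to [t]. → [xiwamuvuat].
/libmosivuzaxojtab/: /b/ is a voiced stop in word-final position, so it devoices to [p]. → [libmosivuzaxojtap].
/sawehjekagomkab/: /b/ is a voiced stop in word-final position, so it devoices to [p]. → [sawehjekagomkap].
/husugwealatporad/: /d/ is a voiced stop in word-final position, so it devoices to [t]. → [husugwealatporat].

xiwamuvuat, libmosivuzaxojtap, sawehjekagomkap, husugwealatporat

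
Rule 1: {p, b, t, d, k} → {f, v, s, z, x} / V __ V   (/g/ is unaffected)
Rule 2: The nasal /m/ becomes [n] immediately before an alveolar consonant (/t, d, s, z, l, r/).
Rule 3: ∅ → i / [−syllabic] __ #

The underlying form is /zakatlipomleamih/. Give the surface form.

Rule 1 (intervocalic spirantization): /k/ is a stop between vowels /a/ and /a/, so it spirantizes to the fricative [x]. /p/ is a stop between vowels /i/ and /o/, so it spirantizes to the fricative [f]. /zakatlipomleamih/ → zaxatlifomleamih.
Rule 2 (nasal place assimilation): /m/ precedes the alveolar consonant /l/, so it assimilates in place to [n]. /zaxatlifomleamih/ → zaxatlifonleamih.
Rule 3 (final i-epenthesis): the form ends in the consonant /h/, so [i] is inserted word-finally. /zaxatlifonleamih/ → zaxatlifonleamihi.

zaxatlifonleamihi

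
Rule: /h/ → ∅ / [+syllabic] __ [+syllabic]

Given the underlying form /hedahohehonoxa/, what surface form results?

hedaoeonoxa

/h/ occurs between vowels /a/ and /o/, so it deletes.
/h/ occurs between vowels /o/ and /e/, so it deletes.
/h/ occurs between vowels /e/ and /o/, so it deletes.
The other instance of /h/ does not occur in the required environment and remains unchanged.
Surface form: [hedaoeonoxa].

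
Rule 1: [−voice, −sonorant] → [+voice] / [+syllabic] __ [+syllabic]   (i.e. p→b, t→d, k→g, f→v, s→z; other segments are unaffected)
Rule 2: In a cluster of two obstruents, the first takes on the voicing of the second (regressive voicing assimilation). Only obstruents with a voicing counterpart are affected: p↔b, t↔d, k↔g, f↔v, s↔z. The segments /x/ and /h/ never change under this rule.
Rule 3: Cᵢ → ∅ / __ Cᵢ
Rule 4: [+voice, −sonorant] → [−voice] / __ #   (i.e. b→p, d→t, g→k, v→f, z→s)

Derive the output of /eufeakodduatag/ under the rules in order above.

Rule 1 (intervocalic voicing): /f/ is a voiceless obstruent between vowels /u/ and /e/, so it voices to [v]. /k/ is a voiceless obstruent between vowels /a/ and /o/, so it voices to [g]. /t/ is a voiceless obstruent between vowels /a/ and /a/, so it voices to [d]. /eufeakodduatag/ → euveagodduadag.
Rule 2 (regressive voicing assimilation): no segment meets the environment; /euveagodduadag/ is unchanged.
Rule 3 (degemination): /dd/ is a geminate; the first /d/ deletes. /euveagodduadag/ → euveagoduadag.
Rule 4 (final devoicing): /g/ is a voiced obstruent in word-final position, so it devoices to [k]. /euveagoduadag/ → euveagoduadak.

euveagoduadak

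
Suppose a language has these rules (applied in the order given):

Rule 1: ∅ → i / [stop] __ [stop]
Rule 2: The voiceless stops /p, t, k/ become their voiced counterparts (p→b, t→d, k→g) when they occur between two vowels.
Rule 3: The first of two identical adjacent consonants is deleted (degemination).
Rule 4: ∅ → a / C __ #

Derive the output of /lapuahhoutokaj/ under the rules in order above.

labuahoudogaja

Rule 1 (stop-cluster i-epenthesis): no segment meets the environment; /lapuahhoutokaj/ is unchanged.
Rule 2 (intervocalic voicing): /p/ is a voiceless stop between vowels /a/ and /u/, so it voices to [b]. /t/ is a voiceless stop between vowels /u/ and /o/, so it voices to [d]. /k/ is a voiceless stop between vowels /o/ and /a/, so it voices to [g]. /lapuahhoutokaj/ → labuahhoudogaj.
Rule 3 (degemination): /hh/ is a geminate; the first /h/ deletes. /labuahhoudogaj/ → labuahoudogaj.
Rule 4 (final a-epenthesis): the form ends in the consonant /j/, so [a] is inserted word-finally. /labuahoudogaj/ → labuahoudogaja.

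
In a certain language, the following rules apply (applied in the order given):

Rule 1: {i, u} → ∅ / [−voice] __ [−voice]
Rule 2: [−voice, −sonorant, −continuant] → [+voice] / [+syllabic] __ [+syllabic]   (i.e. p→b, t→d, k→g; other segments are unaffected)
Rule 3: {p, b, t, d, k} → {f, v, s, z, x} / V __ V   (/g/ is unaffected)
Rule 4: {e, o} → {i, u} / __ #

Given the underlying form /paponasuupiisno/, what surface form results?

pavonasuuviisnu

Rule 1 (high vowel syncope): no segment meets the environment; /paponasuupiisno/ is unchanged.
Rule 2 (intervocalic voicing): /p/ is a voiceless stop between vowels /a/ and /o/, so it voices to [b]. /p/ is a voiceless stop between vowels /u/ and /i/, so it voices to [b]. /paponasuupiisno/ → pabonasuubiisno.
Rule 3 (intervocalic spirantization): /b/ is a stop between vowels /a/ and /o/, so it spirantizes to the fricative [v]. /b/ is a stop between vowels /u/ and /i/, so it spirantizes to the fricative [v]. /pabonasuubiisno/ → pavonasuuviisno.
Rule 4 (final vowel raising): /o/ is a mid vowel in word-final position, so it raises to [u]. /pavonasuuviisno/ → pavonasuuviisnu.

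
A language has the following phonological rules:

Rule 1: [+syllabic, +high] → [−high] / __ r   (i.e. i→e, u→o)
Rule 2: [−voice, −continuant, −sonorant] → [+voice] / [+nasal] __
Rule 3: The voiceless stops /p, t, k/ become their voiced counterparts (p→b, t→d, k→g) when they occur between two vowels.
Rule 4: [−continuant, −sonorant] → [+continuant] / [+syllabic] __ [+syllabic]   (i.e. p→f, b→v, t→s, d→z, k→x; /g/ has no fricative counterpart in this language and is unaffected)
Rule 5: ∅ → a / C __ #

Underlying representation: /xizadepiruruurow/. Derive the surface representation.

Rule 1 (pre-rhotic lowering): /i/ is a high vowel immediately before /r/, so it lowers to [e]. /u/ is a high vowel immediately before /r/, so it lowers to [o]. /u/ is a high vowel immediately before /r/, so it lowers to [o]. /xizadepiruruurow/ → xizadeperoruorow.
Rule 2 (post-nasal voicing): no segment meets the environment; /xizadeperoruorow/ is unchanged.
Rule 3 (intervocalic voicing): /p/ is a voiceless stop between vowels /e/ and /e/, so it voices to [b]. /xizadeperoruorow/ → xizadeberoruorow.
Rule 4 (intervocalic spirantization): /d/ is a stop between vowels /a/ and /e/, so it spirantizes to the fricative [z]. /b/ is a stop between vowels /e/ and /e/, so it spirantizes to the fricative [v]. /xizadeberoruorow/ → xizazeveroruorow.
Rule 5 (final a-epenthesis): the form ends in the consonant /w/, so [a] is inserted word-finally. /xizazeveroruorow/ → xizazeveroruorowa.

xizazeveroruorowa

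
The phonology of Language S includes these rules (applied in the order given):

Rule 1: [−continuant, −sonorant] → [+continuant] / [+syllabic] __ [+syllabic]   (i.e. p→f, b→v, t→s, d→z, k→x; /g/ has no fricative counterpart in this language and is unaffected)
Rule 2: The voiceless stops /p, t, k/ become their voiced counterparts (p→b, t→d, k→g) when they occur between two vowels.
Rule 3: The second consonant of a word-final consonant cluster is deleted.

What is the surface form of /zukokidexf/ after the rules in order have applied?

zuxoxizex

Rule 1 (intervocalic spirantization): /k/ is a stop between vowels /u/ and /o/, so it spirantizes to the fricative [x]. /k/ is a stop between vowels /o/ and /i/, so it spirantizes to the fricative [x]. /d/ is a stop between vowels /i/ and /e/, so it spirantizes to the fricative [z]. /zukokidexf/ → zuxoxizexf.
Rule 2 (intervocalic voicing): no segment meets the environment; /zuxoxizexf/ is unchanged.
Rule 3 (final cluster simplification): /f/ is the second consonant of a word-final cluster /xf/, so it deletes. /zuxoxizexf/ → zuxoxizex.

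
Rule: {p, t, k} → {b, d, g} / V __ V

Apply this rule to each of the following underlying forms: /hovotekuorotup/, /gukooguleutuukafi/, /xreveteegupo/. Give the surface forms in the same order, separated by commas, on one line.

/hovotekuorotup/: /t/ is a voiceless stop between vowels /o/ and /e/, so it voices to [d]. /k/ is a voiceless stop between vowels /e/ and /u/, so it voices to [g]. /t/ is a voiceless stop between vowels /o/ and /u/, so it voices to [d]. → [hovodeguorodup].
/gukooguleutuukafi/: /k/ is a voiceless stop between vowels /u/ and /o/, so it voices to [g]. /t/ is a voiceless stop between vowels /u/ and /u/, so it voices to [d]. /k/ is a voiceless stop between vowels /u/ and /a/, so it voices to [g]. → [gugooguleuduugafi].
/xreveteegupo/: /t/ is a voiceless stop between vowels /e/ and /e/, so it voices to [d]. /p/ is a voiceless stop between vowels /u/ and /o/, so it voices to [b]. → [xrevedeegubo].

hovodeguorodup, gugooguleuduugafi, xrevedeegubo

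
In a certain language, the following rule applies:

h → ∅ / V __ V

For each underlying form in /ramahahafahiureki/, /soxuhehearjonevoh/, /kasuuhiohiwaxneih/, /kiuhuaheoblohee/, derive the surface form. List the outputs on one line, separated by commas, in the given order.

ramaaafaiureki, soxueearjonevoh, kasuuioiwaxneih, kiuuaeobloee

/ramahahafahiureki/: /h/ occurs between vowels /a/ and /a/, so it deletes. /h/ occurs between vowels /a/ and /a/, so it deletes. /h/ occurs between vowels /a/ and /i/, so it deletes. → [ramaaafaiureki].
/soxuhehearjonevoh/: /h/ occurs between vowels /u/ and /e/, so it deletes. /h/ occurs between vowels /e/ and /e/, so it deletes. → [soxueearjonevoh].
/kasuuhiohiwaxneih/: /h/ occurs between vowels /u/ and /i/, so it deletes. /h/ occurs between vowels /o/ and /i/, so it deletes. → [kasuuioiwaxneih].
/kiuhuaheoblohee/: /h/ occurs between vowels /u/ and /u/, so it deletes. /h/ occurs between vowels /a/ and /e/, so it deletes. /h/ occurs between vowels /o/ and /e/, so it deletes. → [kiuuaeobloee].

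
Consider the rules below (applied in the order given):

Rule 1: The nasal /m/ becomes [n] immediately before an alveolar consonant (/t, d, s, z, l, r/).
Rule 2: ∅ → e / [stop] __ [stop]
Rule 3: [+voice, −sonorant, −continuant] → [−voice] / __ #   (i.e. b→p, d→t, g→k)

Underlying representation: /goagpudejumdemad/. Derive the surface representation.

goagepudejundemat

Rule 1 (nasal place assimilation): /m/ precedes the alveolar consonant /d/, so it assimilates in place to [n]. /goagpudejumdemad/ → goagpudejundemad.
Rule 2 (stop-cluster e-epenthesis): /g/ and /p/ form a stop–stop cluster, so [e] is inserted between them. /goagpudejundemad/ → goagepudejundemad.
Rule 3 (final devoicing): /d/ is a voiced stop in word-final position, so it devoices to [t]. /goagepudejundemad/ → goagepudejundemat.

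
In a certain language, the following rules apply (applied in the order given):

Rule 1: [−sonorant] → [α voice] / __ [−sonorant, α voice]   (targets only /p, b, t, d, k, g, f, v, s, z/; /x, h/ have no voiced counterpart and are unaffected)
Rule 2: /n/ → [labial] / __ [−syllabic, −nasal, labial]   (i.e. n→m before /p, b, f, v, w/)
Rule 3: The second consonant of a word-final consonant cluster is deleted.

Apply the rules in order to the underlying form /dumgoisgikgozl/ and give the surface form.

Rule 1 (regressive voicing assimilation): /s/ precedes the voiced obstruent /g/, so it voices to [z] by assimilation. /k/ precedes the voiced obstruent /g/, so it voices to [g] by assimilation. /dumgoisgikgozl/ → dumgoizgiggozl.
Rule 2 (nasal place assimilation): no segment meets the environment; /dumgoizgiggozl/ is unchanged.
Rule 3 (final cluster simplification): /l/ is the second consonant of a word-final cluster /zl/, so it deletes. /dumgoizgiggozl/ → dumgoizgiggoz.

dumgoizgiggoz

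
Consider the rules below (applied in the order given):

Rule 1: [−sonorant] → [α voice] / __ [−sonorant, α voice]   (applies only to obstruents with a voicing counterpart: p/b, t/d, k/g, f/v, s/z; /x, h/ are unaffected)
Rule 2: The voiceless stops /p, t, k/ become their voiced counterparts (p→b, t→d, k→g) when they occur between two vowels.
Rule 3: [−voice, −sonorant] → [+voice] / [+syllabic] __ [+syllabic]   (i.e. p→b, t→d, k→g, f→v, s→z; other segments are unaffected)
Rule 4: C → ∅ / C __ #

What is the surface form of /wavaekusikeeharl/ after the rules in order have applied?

wavaeguzigeehar

Rule 1 (regressive voicing assimilation): no segment meets the environment; /wavaekusikeeharl/ is unchanged.
Rule 2 (intervocalic voicing): /k/ is a voiceless stop between vowels /e/ and /u/, so it voices to [g]. /k/ is a voiceless stop between vowels /i/ and /e/, so it voices to [g]. /wavaekusikeeharl/ → wavaegusigeeharl.
Rule 3 (intervocalic voicing): /s/ is a voiceless obstruent between vowels /u/ and /i/, so it voices to [z]. /wavaegusigeeharl/ → wavaeguzigeeharl.
Rule 4 (final cluster simplification): /l/ is the second consonant of a word-final cluster /rl/, so it deletes. /wavaeguzigeeharl/ → wavaeguzigeehar.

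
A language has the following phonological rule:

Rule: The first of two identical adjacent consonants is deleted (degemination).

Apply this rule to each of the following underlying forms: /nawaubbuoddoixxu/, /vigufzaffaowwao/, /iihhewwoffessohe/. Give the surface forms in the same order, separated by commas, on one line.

/nawaubbuoddoixxu/: /bb/ is a geminate; the first /b/ deletes. /dd/ is a geminate; the first /d/ deletes. /xx/ is a geminate; the first /x/ deletes. → [nawaubuodoixu].
/vigufzaffaowwao/: /ff/ is a geminate; the first /f/ deletes. /ww/ is a geminate; the first /w/ deletes. → [vigufzafaowao].
/iihhewwoffessohe/: /hh/ is a geminate; the first /h/ deletes. /ww/ is a geminate; the first /w/ deletes. /ff/ is a geminate; the first /f/ deletes. /ss/ is a geminate; the first /s/ deletes. → [iihewofesohe].

nawaubuodoixu, vigufzafaowao, iihewofesohe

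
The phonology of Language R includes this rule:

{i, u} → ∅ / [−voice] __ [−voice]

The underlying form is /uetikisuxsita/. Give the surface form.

/i/ is a high vowel flanked by voiceless consonants /t/ and /k/, so it deletes.
/i/ is a high vowel flanked by voiceless consonants /k/ and /s/, so it deletes.
/u/ is a high vowel flanked by voiceless consonants /s/ and /x/, so it deletes.
/i/ is a high vowel flanked by voiceless consonants /s/ and /t/, so it deletes.
The other instance of /u/ does not occur in the required environment and remains unchanged.
Surface form: [uetksxsta].

uetksxsta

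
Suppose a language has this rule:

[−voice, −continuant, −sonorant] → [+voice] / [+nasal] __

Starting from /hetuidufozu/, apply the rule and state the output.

No segment of /hetuidufozu/ meets the structural description of the rule, so the form surfaces unchanged.

hetuidufozu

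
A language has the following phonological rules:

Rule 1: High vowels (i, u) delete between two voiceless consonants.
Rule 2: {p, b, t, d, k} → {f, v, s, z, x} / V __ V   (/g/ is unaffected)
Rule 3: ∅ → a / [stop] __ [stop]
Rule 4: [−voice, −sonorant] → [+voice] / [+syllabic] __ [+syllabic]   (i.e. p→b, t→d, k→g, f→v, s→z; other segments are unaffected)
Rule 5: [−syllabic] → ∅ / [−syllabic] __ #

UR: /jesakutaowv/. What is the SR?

jezagadaow

Rule 1 (high vowel syncope): /u/ is a high vowel flanked by voiceless consonants /k/ and /t/, so it deletes. /jesakutaowv/ → jesaktaowv.
Rule 2 (intervocalic spirantization): no segment meets the environment; /jesaktaowv/ is unchanged.
Rule 3 (stop-cluster a-epenthesis): /k/ and /t/ form a stop–stop cluster, so [a] is inserted between them. /jesaktaowv/ → jesakataowv.
Rule 4 (intervocalic voicing): /s/ is a voiceless obstruent between vowels /e/ and /a/, so it voices to [z]. /k/ is a voiceless obstruent between vowels /a/ and /a/, so it voices to [g]. /t/ is a voiceless obstruent between vowels /a/ and /a/, so it voices to [d]. /jesakataowv/ → jezagadaowv.
Rule 5 (final cluster simplification): /v/ is the second consonant of a word-final cluster /wv/, so it deletes. /jezagadaowv/ → jezagadaow.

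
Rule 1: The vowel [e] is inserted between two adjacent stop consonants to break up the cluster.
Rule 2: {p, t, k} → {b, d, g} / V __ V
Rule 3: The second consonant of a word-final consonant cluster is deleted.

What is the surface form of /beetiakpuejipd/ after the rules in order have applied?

beediagebuejibed

Rule 1 (stop-cluster e-epenthesis): /k/ and /p/ form a stop–stop cluster, so [e] is inserted between them. /p/ and /d/ form a stop–stop cluster, so [e] is inserted between them. /beetiakpuejipd/ → beetiakepuejiped.
Rule 2 (intervocalic voicing): /t/ is a voiceless stop between vowels /e/ and /i/, so it voices to [d]. /k/ is a voiceless stop between vowels /a/ and /e/, so it voices to [g]. /p/ is a voiceless stop between vowels /e/ and /u/, so it voices to [b]. /p/ is a voiceless stop between vowels /i/ and /e/, so it voices to [b]. /beetiakepuejiped/ → beediagebuejibed.
Rule 3 (final cluster simplification): no segment meets the environment; /beediagebuejibed/ is unchanged.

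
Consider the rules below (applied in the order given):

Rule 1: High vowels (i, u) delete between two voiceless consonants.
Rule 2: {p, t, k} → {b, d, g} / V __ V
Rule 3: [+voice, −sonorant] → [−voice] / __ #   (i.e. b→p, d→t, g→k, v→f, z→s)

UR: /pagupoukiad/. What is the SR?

Rule 1 (high vowel syncope): no segment meets the environment; /pagupoukiad/ is unchanged.
Rule 2 (intervocalic voicing): /p/ is a voiceless stop between vowels /u/ and /o/, so it voices to [b]. /k/ is a voiceless stop between vowels /u/ and /i/, so it voices to [g]. /pagupoukiad/ → pagubougiad.
Rule 3 (final devoicing): /d/ is a voiced obstruent in word-final position, so it devoices to [t]. /pagubougiad/ → pagubougiat.

pagubougiat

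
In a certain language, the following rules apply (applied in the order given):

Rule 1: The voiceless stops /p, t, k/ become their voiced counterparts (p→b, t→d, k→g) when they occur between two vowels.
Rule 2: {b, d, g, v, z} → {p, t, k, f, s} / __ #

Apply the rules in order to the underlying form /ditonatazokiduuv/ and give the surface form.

Rule 1 (intervocalic voicing): /t/ is a voiceless stop between vowels /i/ and /o/, so it voices to [d]. /t/ is a voiceless stop between vowels /a/ and /a/, so it voices to [d]. /k/ is a voiceless stop between vowels /o/ and /i/, so it voices to [g]. /ditonatazokiduuv/ → didonadazogiduuv.
Rule 2 (final devoicing): /v/ is a voiced obstruent in word-final position, so it devoices to [f]. /didonadazogiduuv/ → didonadazogiduuf.

didonadazogiduuf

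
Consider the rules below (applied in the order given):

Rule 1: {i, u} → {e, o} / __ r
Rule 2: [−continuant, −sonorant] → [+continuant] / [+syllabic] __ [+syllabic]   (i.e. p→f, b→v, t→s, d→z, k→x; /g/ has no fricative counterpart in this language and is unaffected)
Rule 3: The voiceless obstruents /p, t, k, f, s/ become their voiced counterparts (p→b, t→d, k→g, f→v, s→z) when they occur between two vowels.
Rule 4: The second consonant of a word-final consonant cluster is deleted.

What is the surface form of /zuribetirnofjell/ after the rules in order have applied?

Rule 1 (pre-rhotic lowering): /u/ is a high vowel immediately before /r/, so it lowers to [o]. /i/ is a high vowel immediately before /r/, so it lowers to [e]. /zuribetirnofjell/ → zoribeternofjell.
Rule 2 (intervocalic spirantization): /b/ is a stop between vowels /i/ and /e/, so it spirantizes to the fricative [v]. /t/ is a stop between vowels /e/ and /e/, so it spirantizes to the fricative [s]. /zoribeternofjell/ → zorivesernofjell.
Rule 3 (intervocalic voicing): /s/ is a voiceless obstruent between vowels /e/ and /e/, so it voices to [z]. /zorivesernofjell/ → zorivezernofjell.
Rule 4 (final cluster simplification): /l/ is the second consonant of a word-final cluster /ll/, so it deletes. /zorivezernofjell/ → zorivezernofjel.

zorivezernofjel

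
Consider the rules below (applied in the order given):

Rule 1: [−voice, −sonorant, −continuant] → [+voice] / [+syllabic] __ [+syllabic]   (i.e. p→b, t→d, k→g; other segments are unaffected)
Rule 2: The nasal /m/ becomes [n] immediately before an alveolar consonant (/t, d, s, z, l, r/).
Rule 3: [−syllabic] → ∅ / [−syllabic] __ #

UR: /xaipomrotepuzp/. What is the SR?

xaibonrodebuz

Rule 1 (intervocalic voicing): /p/ is a voiceless stop between vowels /i/ and /o/, so it voices to [b]. /t/ is a voiceless stop between vowels /o/ and /e/, so it voices to [d]. /p/ is a voiceless stop between vowels /e/ and /u/, so it voices to [b]. /xaipomrotepuzp/ → xaibomrodebuzp.
Rule 2 (nasal place assimilation): /m/ precedes the alveolar consonant /r/, so it assimilates in place to [n]. /xaibomrodebuzp/ → xaibonrodebuzp.
Rule 3 (final cluster simplification): /p/ is the second consonant of a word-final cluster /zp/, so it deletes. /xaibonrodebuzp/ → xaibonrodebuz.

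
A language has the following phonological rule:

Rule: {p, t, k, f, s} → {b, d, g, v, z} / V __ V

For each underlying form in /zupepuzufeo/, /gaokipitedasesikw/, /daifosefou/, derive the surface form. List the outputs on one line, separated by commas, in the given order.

/zupepuzufeo/: /p/ is a voiceless obstruent between vowels /u/ and /e/, so it voices to [b]. /p/ is a voiceless obstruent between vowels /e/ and /u/, so it voices to [b]. /f/ is a voiceless obstruent between vowels /u/ and /e/, so it voices to [v]. → [zubebuzuveo].
/gaokipitedasesikw/: /k/ is a voiceless obstruent between vowels /o/ and /i/, so it voices to [g]. /p/ is a voiceless obstruent between vowels /i/ and /i/, so it voices to [b]. /t/ is a voiceless obstruent between vowels /i/ and /e/, so it voices to [d]. /s/ is a voiceless obstruent between vowels /a/ and /e/, so it voices to [z]. /s/ is a voiceless obstruent between vowels /e/ and /i/, so it voices to [z]. → [gaogibidedazezikw].
/daifosefou/: /f/ is a voiceless obstruent between vowels /i/ and /o/, so it voices to [v]. /s/ is a voiceless obstruent between vowels /o/ and /e/, so it voices to [z]. /f/ is a voiceless obstruent between vowels /e/ and /o/, so it voices to [v]. → [daivozevou].

zubebuzuveo, gaogibidedazezikw, daivozevou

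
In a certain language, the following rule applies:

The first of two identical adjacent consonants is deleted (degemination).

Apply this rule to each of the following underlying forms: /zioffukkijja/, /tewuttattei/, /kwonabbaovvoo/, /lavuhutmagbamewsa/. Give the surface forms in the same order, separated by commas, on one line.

/zioffukkijja/: /ff/ is a geminate; the first /f/ deletes. /kk/ is a geminate; the first /k/ deletes. /jj/ is a geminate; the first /j/ deletes. → [ziofukija].
/tewuttattei/: /tt/ is a geminate; the first /t/ deletes. /tt/ is a geminate; the first /t/ deletes. → [tewutatei].
/kwonabbaovvoo/: /bb/ is a geminate; the first /b/ deletes. /vv/ is a geminate; the first /v/ deletes. → [kwonabaovoo].
/lavuhutmagbamewsa/: the rule's environment is not met; surfaces unchanged as [lavuhutmagbamewsa].

ziofukija, tewutatei, kwonabaovoo, lavuhutmagbamewsa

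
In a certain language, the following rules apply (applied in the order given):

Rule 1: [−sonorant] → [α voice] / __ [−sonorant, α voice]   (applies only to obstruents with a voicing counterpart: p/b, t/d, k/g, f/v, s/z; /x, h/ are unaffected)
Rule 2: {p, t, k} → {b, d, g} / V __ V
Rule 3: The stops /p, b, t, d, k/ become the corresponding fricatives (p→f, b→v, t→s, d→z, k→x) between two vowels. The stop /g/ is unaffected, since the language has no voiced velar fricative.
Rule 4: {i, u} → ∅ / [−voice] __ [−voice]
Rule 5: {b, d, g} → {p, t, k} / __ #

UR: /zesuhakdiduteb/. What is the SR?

zeshagdizuzep

Rule 1 (regressive voicing assimilation): /k/ precedes the voiced obstruent /d/, so it voices to [g] by assimilation. /zesuhakdiduteb/ → zesuhagdiduteb.
Rule 2 (intervocalic voicing): /t/ is a voiceless stop between vowels /u/ and /e/, so it voices to [d]. /zesuhagdiduteb/ → zesuhagdidudeb.
Rule 3 (intervocalic spirantization): /d/ is a stop between vowels /i/ and /u/, so it spirantizes to the fricative [z]. /d/ is a stop between vowels /u/ and /e/, so it spirantizes to the fricative [z]. /zesuhagdidudeb/ → zesuhagdizuzeb.
Rule 4 (high vowel syncope): /u/ is a high vowel flanked by voiceless consonants /s/ and /h/, so it deletes. /zesuhagdizuzeb/ → zeshagdizuzeb.
Rule 5 (final devoicing): /b/ is a voiced stop in word-final position, so it devoices to [p]. /zeshagdizuzeb/ → zeshagdizuzep.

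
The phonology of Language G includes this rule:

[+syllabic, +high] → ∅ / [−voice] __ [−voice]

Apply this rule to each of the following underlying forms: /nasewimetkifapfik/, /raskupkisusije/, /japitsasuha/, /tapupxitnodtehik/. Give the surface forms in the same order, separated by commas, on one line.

/nasewimetkifapfik/: /i/ is a high vowel flanked by voiceless consonants /k/ and /f/, so it deletes. /i/ is a high vowel flanked by voiceless consonants /f/ and /k/, so it deletes. → [nasewimetkfapfk].
/raskupkisusije/: /u/ is a high vowel flanked by voiceless consonants /k/ and /p/, so it deletes. /i/ is a high vowel flanked by voiceless consonants /k/ and /s/, so it deletes. /u/ is a high vowel flanked by voiceless consonants /s/ and /s/, so it deletes. → [raskpkssije].
/japitsasuha/: /i/ is a high vowel flanked by voiceless consonants /p/ and /t/, so it deletes. /u/ is a high vowel flanked by voiceless consonants /s/ and /h/, so it deletes. → [japtsasha].
/tapupxitnodtehik/: /u/ is a high vowel flanked by voiceless consonants /p/ and /p/, so it deletes. /i/ is a high vowel flanked by voiceless consonants /x/ and /t/, so it deletes. /i/ is a high vowel flanked by voiceless consonants /h/ and /k/, so it deletes. → [tappxtnodtehk].

nasewimetkfapfk, raskpkssije, japtsasha, tappxtnodtehk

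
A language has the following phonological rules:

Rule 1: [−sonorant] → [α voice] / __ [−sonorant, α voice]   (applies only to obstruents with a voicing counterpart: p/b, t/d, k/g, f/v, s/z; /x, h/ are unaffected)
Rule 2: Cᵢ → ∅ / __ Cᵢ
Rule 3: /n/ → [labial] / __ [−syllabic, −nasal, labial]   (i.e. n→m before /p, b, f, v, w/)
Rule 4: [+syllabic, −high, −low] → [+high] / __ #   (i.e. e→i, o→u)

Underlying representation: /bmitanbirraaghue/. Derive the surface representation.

Rule 1 (regressive voicing assimilation): /g/ precedes the voiceless obstruent /h/, so it devoices to [k] by assimilation. /bmitanbirraaghue/ → bmitanbirraakhue.
Rule 2 (degemination): /rr/ is a geminate; the first /r/ deletes. /bmitanbirraakhue/ → bmitanbiraakhue.
Rule 3 (nasal place assimilation): /n/ precedes the labial consonant /b/, so it assimilates in place to [m]. /bmitanbiraakhue/ → bmitambiraakhue.
Rule 4 (final vowel raising): /e/ is a mid vowel in word-final position, so it raises to [i]. /bmitambiraakhue/ → bmitambiraakhui.

bmitambiraakhui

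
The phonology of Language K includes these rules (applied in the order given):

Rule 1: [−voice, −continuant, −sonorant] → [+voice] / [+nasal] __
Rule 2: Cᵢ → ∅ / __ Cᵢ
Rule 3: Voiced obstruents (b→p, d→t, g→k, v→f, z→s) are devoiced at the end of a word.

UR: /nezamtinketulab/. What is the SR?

nezamdingetulap

Rule 1 (post-nasal voicing): /t/ is a voiceless stop immediately after the nasal /m/, so it voices to [d]. /k/ is a voiceless stop immediately after the nasal /n/, so it voices to [g]. /nezamtinketulab/ → nezamdingetulab.
Rule 2 (degemination): no segment meets the environment; /nezamdingetulab/ is unchanged.
Rule 3 (final devoicing): /b/ is a voiced obstruent in word-final position, so it devoices to [p]. /nezamdingetulab/ → nezamdingetulap.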